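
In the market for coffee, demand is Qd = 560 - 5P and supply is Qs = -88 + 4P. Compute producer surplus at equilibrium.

Producer surplus = 5000

Equilibrium: 560 - 5P = -88 + 4P gives P* = 72, Q* = 200.
Supply starts at P = 22 (where Qs = 0).
PS = ½(72 − 22)(200) = 5000.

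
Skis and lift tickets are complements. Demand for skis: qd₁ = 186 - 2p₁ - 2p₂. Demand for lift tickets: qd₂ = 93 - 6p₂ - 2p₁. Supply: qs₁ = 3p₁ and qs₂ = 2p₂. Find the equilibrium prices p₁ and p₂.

Market 1: 186 - 2p₁ - 2p₂ = 3p₁ → 5p₁ + 2p₂ = 186.
Market 2: 8p₂ + 2p₁ = 93.
Eliminating p₂: 8×(1) − 2×(2) gives 36p₁ = 1302, so p₁ = 217/6.
Back-substitute into (2): p₂ = (93 − 2×217/6) / 8 = 31/12.

p₁ = 217/6, p₂ = 31/12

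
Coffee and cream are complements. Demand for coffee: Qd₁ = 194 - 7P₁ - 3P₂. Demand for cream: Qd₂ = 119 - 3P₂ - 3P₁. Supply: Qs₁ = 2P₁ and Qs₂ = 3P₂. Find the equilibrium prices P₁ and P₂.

Market 1: 194 - 7P₁ - 3P₂ = 2P₁ → 9P₁ + 3P₂ = 194.
Market 2: 6P₂ + 3P₁ = 119.
Eliminating P₂: 6×(1) − 3×(2) gives 45P₁ = 807, so P₁ = 269/15.
Back-substitute into (2): P₂ = (119 − 3×269/15) / 6 = 163/15.

P₁ = 269/15, P₂ = 163/15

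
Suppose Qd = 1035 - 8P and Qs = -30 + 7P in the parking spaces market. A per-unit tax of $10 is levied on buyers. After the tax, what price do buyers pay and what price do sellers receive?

Buyers pay 227/3, sellers receive 197/3

Pre-tax equilibrium: P* = 71, Q* = 467.
Tax on buyers shifts demand to Qd = 1035 − 8(P + 10) = 955 - 8P.
955 - 8P = -30 + 7P gives seller price Ps = 197/3; buyers pay Pb = 197/3 + 10 = 227/3.
New quantity: Q = 1035 − 8(227/3) = 1289/3.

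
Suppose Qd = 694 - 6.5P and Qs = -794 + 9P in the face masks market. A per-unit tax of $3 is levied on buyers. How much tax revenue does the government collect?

Pre-tax equilibrium: P* = 96, Q* = 70.
Tax on buyers shifts demand to Qd = 694 − 6.5(P + 3) = 674.5 - 6.5P.
674.5 - 6.5P = -794 + 9P gives seller price Ps = 2937/31; buyers pay Pb = 2937/31 + 3 = 3030/31.
New quantity: Q = 694 − 6.5(3030/31) = 1819/31.
Revenue = 3 × 1819/31 = 5457/31.

Tax revenue = 5457/31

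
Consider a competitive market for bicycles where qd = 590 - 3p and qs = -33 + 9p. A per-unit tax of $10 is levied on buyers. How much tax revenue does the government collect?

Tax revenue = 4117.5

Pre-tax equilibrium: p* = 623/12, q* = 434.25.
Tax on buyers shifts demand to qd = 590 − 3(p + 10) = 560 - 3p.
560 - 3p = -33 + 9p gives seller price ps = 593/12; buyers pay pb = 593/12 + 10 = 713/12.
New quantity: q = 590 − 3(713/12) = 411.75.
Revenue = 10 × 411.75 = 4117.5.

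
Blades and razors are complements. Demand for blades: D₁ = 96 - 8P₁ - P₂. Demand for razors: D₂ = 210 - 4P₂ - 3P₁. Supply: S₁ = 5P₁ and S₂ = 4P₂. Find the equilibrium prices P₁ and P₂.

Market 1: 96 - 8P₁ - P₂ = 5P₁ → 13P₁ + P₂ = 96.
Market 2: 8P₂ + 3P₁ = 210.
Eliminating P₂: 8×(1) − 1×(2) gives 101P₁ = 558, so P₁ = 558/101.
Back-substitute into (2): P₂ = (210 − 3×558/101) / 8 = 2442/101.

P₁ = 558/101, P₂ = 2442/101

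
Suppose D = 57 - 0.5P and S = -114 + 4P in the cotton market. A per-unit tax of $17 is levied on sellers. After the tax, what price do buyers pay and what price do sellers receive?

Pre-tax equilibrium: P* = 38, Q* = 38.
Tax on sellers shifts supply to S = -114 + 4(P − 17) = -182 + 4P.
57 - 0.5P = -182 + 4P gives buyer price Pb = 478/9; sellers receive Ps = 478/9 − 17 = 325/9.
New quantity: Q = 57 − 0.5(478/9) = 274/9.

Buyers pay 478/9, sellers receive 325/9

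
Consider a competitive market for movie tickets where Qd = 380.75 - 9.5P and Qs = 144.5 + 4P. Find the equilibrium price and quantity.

Set Qd = Qs: 380.75 - 9.5P = 144.5 + 4P.
236.25 = 13.5P, so P* = 17.5.
Q* = 380.75 − 9.5(17.5) = 214.5.

P* = 17.5, Q* = 214.5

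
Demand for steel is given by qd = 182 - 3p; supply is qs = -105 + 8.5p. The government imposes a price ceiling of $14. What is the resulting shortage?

Equilibrium price would be p* = 574/23, so the ceiling at 14 binds.
At p = 14: qd = 182 − 3(14) = 140, qs = -105 + 8.5(14) = 14.
Shortage = 140 − 14 = 126.

Shortage = 126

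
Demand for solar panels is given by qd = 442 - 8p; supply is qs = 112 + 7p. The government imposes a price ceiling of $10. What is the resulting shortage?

Equilibrium price would be p* = 22, so the ceiling at 10 binds.
At p = 10: qd = 442 − 8(10) = 362, qs = 112 + 7(10) = 182.
Shortage = 362 − 182 = 180.

Shortage = 180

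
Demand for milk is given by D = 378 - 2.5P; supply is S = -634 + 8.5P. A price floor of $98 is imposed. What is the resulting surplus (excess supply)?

Surplus = 66

Equilibrium price would be P* = 92, so the floor at 98 binds.
At P = 98: D = 133, S = 199.
Surplus = 199 − 133 = 66.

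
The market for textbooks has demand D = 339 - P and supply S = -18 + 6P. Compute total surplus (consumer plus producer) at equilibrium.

Total surplus = 48384

Equilibrium: 339 - P = -18 + 6P gives P* = 51, Q* = 288.
Demand choke price: P = 339; supply starts at P = 3.
CS = ½(339 − 51)(288) = 41472; PS = ½(51 − 3)(288) = 6912.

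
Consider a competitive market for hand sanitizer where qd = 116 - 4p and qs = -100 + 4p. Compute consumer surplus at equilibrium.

Consumer surplus = 8

Equilibrium: 116 - 4p = -100 + 4p gives p* = 27, q* = 8.
Demand choke price (qd = 0): p = 29.
CS = ½(29 − 27)(8) = 8.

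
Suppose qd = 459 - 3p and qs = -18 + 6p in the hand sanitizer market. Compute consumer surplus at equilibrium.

Equilibrium: 459 - 3p = -18 + 6p gives p* = 53, q* = 300.
Demand choke price (qd = 0): p = 153.
CS = ½(153 − 53)(300) = 15000.

Consumer surplus = 15000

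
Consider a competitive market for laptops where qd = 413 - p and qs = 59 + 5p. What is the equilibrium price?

p* = 59

Set qd = qs: 413 - p = 59 + 5p.
354 = 6p, so p* = 59.
q* = 413 − 1(59) = 354.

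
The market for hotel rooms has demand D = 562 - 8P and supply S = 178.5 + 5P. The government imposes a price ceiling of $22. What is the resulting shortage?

Shortage = 97.5

Equilibrium price would be P* = 29.5, so the ceiling at 22 binds.
At P = 22: D = 562 − 8(22) = 386, S = 178.5 + 5(22) = 288.5.
Shortage = 386 − 288.5 = 97.5.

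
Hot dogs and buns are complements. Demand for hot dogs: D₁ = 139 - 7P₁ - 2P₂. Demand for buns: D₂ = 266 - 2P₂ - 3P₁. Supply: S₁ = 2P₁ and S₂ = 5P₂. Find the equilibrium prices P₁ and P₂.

P₁ = 147/19, P₂ = 659/19

Market 1: 139 - 7P₁ - 2P₂ = 2P₁ → 9P₁ + 2P₂ = 139.
Market 2: 7P₂ + 3P₁ = 266.
Eliminating P₂: 7×(1) − 2×(2) gives 57P₁ = 441, so P₁ = 147/19.
Back-substitute into (2): P₂ = (266 − 3×147/19) / 7 = 659/19.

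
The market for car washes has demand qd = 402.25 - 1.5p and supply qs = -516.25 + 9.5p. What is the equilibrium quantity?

Set qd = qs: 402.25 - 1.5p = -516.25 + 9.5p.
918.5 = 11p, so p* = 83.5.
q* = 402.25 − 1.5(83.5) = 277.

q* = 277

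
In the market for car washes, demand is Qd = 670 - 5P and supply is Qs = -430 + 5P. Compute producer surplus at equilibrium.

Producer surplus = 1440

Equilibrium: 670 - 5P = -430 + 5P gives P* = 110, Q* = 120.
Supply starts at P = 86 (where Qs = 0).
PS = ½(110 − 86)(120) = 1440.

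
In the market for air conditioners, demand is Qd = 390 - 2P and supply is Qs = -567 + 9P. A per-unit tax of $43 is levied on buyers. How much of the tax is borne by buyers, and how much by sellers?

Buyers bear 387/11, sellers bear 86/11

Pre-tax equilibrium: P* = 87, Q* = 216.
Tax on buyers shifts demand to Qd = 390 − 2(P + 43) = 304 - 2P.
304 - 2P = -567 + 9P gives seller price Ps = 871/11; buyers pay Pb = 871/11 + 43 = 1344/11.
New quantity: Q = 390 − 2(1344/11) = 1602/11.
Buyer burden = 1344/11 − 87 = 387/11; seller burden = 87 − 871/11 = 86/11.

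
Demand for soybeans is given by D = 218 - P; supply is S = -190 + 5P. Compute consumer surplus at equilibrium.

Consumer surplus = 11250

Equilibrium: 218 - P = -190 + 5P gives P* = 68, Q* = 150.
Demand choke price (D = 0): P = 218.
CS = ½(218 − 68)(150) = 11250.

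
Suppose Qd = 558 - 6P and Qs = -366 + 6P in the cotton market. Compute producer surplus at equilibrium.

Equilibrium: 558 - 6P = -366 + 6P gives P* = 77, Q* = 96.
Supply starts at P = 61 (where Qs = 0).
PS = ½(77 − 61)(96) = 768.

Producer surplus = 768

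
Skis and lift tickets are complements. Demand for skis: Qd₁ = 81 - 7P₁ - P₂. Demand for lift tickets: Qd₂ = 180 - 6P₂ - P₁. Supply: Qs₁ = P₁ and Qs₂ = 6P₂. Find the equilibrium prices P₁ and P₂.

P₁ = 792/95, P₂ = 1359/95

Market 1: 81 - 7P₁ - P₂ = P₁ → 8P₁ + P₂ = 81.
Market 2: 12P₂ + P₁ = 180.
Eliminating P₂: 12×(1) − 1×(2) gives 95P₁ = 792, so P₁ = 792/95.
Back-substitute into (2): P₂ = (180 − 1×792/95) / 12 = 1359/95.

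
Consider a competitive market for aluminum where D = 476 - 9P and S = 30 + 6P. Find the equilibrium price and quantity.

Set D = S: 476 - 9P = 30 + 6P.
446 = 15P, so P* = 446/15.
Q* = 476 − 9(446/15) = 208.4.

P* = 446/15, Q* = 208.4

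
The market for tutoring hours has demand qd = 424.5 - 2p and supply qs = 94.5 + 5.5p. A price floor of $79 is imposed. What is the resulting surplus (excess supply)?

Equilibrium price would be p* = 44, so the floor at 79 binds.
At p = 79: qd = 266.5, qs = 529.
Surplus = 529 − 266.5 = 262.5.

Surplus = 262.5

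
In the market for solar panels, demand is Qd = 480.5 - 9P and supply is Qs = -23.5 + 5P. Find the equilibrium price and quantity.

Set Qd = Qs: 480.5 - 9P = -23.5 + 5P.
504 = 14P, so P* = 36.
Q* = 480.5 − 9(36) = 156.5.

P* = 36, Q* = 156.5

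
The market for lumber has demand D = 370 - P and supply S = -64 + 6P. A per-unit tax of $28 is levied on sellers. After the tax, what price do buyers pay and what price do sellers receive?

Pre-tax equilibrium: P* = 62, Q* = 308.
Tax on sellers shifts supply to S = -64 + 6(P − 28) = -232 + 6P.
370 - P = -232 + 6P gives buyer price Pb = 86; sellers receive Ps = 86 − 28 = 58.
New quantity: Q = 370 − 1(86) = 284.

Buyers pay $86, sellers receive $58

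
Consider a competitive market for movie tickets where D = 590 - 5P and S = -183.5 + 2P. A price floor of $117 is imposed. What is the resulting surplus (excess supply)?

Equilibrium price would be P* = 110.5, so the floor at 117 binds.
At P = 117: D = 5, S = 50.5.
Surplus = 50.5 − 5 = 45.5.

Surplus = 45.5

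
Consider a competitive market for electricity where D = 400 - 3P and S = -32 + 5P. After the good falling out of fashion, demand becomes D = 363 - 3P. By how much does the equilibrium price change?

ΔP = -4.625

Original equilibrium: P* = 54, Q* = 238.
New equilibrium: 363 - 3P = -32 + 5P, so 395 = 8P and P' = 49.375; Q' = 363 − 3(49.375) = 214.875.
Change in price: 49.375 − 54 = -4.625.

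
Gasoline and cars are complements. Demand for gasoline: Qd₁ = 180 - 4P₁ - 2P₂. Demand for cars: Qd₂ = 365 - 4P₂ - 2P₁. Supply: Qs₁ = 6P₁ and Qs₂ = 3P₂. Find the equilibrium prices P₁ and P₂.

Market 1: 180 - 4P₁ - 2P₂ = 6P₁ → 10P₁ + 2P₂ = 180.
Market 2: 7P₂ + 2P₁ = 365.
Eliminating P₂: 7×(1) − 2×(2) gives 66P₁ = 530, so P₁ = 265/33.
Back-substitute into (2): P₂ = (365 − 2×265/33) / 7 = 1645/33.

P₁ = 265/33, P₂ = 1645/33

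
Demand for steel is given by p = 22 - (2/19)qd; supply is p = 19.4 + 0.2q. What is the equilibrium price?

Set the two price expressions equal: 22 - (2/19)q = 19.4 + 0.2q.
2.6 = (29/95)q, so q* = 247/29.
p* = 22 − (2/19)(247/29) = 612/29.

p* = 612/29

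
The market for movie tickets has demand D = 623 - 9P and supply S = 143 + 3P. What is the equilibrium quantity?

Q* = 263

Set D = S: 623 - 9P = 143 + 3P.
480 = 12P, so P* = 40.
Q* = 623 − 9(40) = 263.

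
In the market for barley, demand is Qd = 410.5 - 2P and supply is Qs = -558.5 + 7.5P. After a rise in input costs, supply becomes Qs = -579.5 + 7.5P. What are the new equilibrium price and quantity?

P' = 1980/19, Q' = 7679/38

Original equilibrium: P* = 102, Q* = 206.5.
New equilibrium: 410.5 - 2P = -579.5 + 7.5P, so 990 = 9.5P and P' = 1980/19; Q' = 410.5 − 2(1980/19) = 7679/38.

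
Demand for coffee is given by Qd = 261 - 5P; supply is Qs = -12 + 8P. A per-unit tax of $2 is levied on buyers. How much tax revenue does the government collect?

Pre-tax equilibrium: P* = 21, Q* = 156.
Tax on buyers shifts demand to Qd = 261 − 5(P + 2) = 251 - 5P.
251 - 5P = -12 + 8P gives seller price Ps = 263/13; buyers pay Pb = 263/13 + 2 = 289/13.
New quantity: Q = 261 − 5(289/13) = 1948/13.
Revenue = 2 × 1948/13 = 3896/13.

Tax revenue = 3896/13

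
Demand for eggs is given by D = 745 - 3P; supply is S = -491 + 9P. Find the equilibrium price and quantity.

P* = 103, Q* = 436

Set D = S: 745 - 3P = -491 + 9P.
1236 = 12P, so P* = 103.
Q* = 745 − 3(103) = 436.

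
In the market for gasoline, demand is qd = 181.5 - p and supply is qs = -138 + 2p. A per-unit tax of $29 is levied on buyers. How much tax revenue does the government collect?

Pre-tax equilibrium: p* = 106.5, q* = 75.
Tax on buyers shifts demand to qd = 181.5 − 1(p + 29) = 152.5 - p.
152.5 - p = -138 + 2p gives seller price ps = 581/6; buyers pay pb = 581/6 + 29 = 755/6.
New quantity: q = 181.5 − 1(755/6) = 167/3.
Revenue = 29 × 167/3 = 4843/3.

Tax revenue = 4843/3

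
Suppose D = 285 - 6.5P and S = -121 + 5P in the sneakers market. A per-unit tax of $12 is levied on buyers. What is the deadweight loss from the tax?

Pre-tax equilibrium: P* = 812/23, Q* = 1277/23.
Tax on buyers shifts demand to D = 285 − 6.5(P + 12) = 207 - 6.5P.
207 - 6.5P = -121 + 5P gives seller price Ps = 656/23; buyers pay Pb = 656/23 + 12 = 932/23.
New quantity: Q = 285 − 6.5(932/23) = 497/23.
DWL = ½ × 12 × (1277/23 − 497/23) = 4680/23.

Deadweight loss = 4680/23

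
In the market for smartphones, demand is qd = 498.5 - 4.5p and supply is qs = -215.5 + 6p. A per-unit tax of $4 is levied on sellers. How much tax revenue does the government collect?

Pre-tax equilibrium: p* = 68, q* = 192.5.
Tax on sellers shifts supply to qs = -215.5 + 6(p − 4) = -239.5 + 6p.
498.5 - 4.5p = -239.5 + 6p gives buyer price pb = 492/7; sellers receive ps = 492/7 − 4 = 464/7.
New quantity: q = 498.5 − 4.5(492/7) = 2551/14.
Revenue = 4 × 2551/14 = 5102/7.

Tax revenue = 5102/7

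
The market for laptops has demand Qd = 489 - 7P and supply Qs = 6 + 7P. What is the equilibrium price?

Set Qd = Qs: 489 - 7P = 6 + 7P.
483 = 14P, so P* = 34.5.
Q* = 489 − 7(34.5) = 247.5.

P* = 34.5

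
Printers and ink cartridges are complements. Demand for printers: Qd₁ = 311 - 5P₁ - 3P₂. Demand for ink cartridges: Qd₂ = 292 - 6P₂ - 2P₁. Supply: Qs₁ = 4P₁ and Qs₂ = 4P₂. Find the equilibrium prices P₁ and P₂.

Market 1: 311 - 5P₁ - 3P₂ = 4P₁ → 9P₁ + 3P₂ = 311.
Market 2: 10P₂ + 2P₁ = 292.
Eliminating P₂: 10×(1) − 3×(2) gives 84P₁ = 2234, so P₁ = 1117/42.
Back-substitute into (2): P₂ = (292 − 2×1117/42) / 10 = 1003/42.

P₁ = 1117/42, P₂ = 1003/42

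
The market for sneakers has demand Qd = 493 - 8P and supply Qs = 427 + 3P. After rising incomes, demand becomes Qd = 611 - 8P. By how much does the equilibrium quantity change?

ΔQ = 354/11

Original equilibrium: P* = 6, Q* = 445.
New equilibrium: 611 - 8P = 427 + 3P, so 184 = 11P and P' = 184/11; Q' = 611 − 8(184/11) = 5249/11.
Change in quantity: 5249/11 − 445 = 354/11.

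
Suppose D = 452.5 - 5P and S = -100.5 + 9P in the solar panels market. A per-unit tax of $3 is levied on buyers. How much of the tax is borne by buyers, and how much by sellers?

Buyers bear 27/14, sellers bear 15/14

Pre-tax equilibrium: P* = 39.5, Q* = 255.
Tax on buyers shifts demand to D = 452.5 − 5(P + 3) = 437.5 - 5P.
437.5 - 5P = -100.5 + 9P gives seller price Ps = 269/7; buyers pay Pb = 269/7 + 3 = 290/7.
New quantity: Q = 452.5 − 5(290/7) = 3435/14.
Buyer burden = 290/7 − 39.5 = 27/14; seller burden = 39.5 − 269/7 = 15/14.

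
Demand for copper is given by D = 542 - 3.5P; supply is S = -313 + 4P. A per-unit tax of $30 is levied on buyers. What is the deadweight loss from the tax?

Deadweight loss = 840

Pre-tax equilibrium: P* = 114, Q* = 143.
Tax on buyers shifts demand to D = 542 − 3.5(P + 30) = 437 - 3.5P.
437 - 3.5P = -313 + 4P gives seller price Ps = 100; buyers pay Pb = 100 + 30 = 130.
New quantity: Q = 542 − 3.5(130) = 87.
DWL = ½ × 30 × (143 − 87) = 840.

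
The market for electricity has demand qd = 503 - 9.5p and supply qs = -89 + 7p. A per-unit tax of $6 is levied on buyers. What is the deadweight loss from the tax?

Pre-tax equilibrium: p* = 1184/33, q* = 5351/33.
Tax on buyers shifts demand to qd = 503 − 9.5(p + 6) = 446 - 9.5p.
446 - 9.5p = -89 + 7p gives seller price ps = 1070/33; buyers pay pb = 1070/33 + 6 = 1268/33.
New quantity: q = 503 − 9.5(1268/33) = 4553/33.
DWL = ½ × 6 × (5351/33 − 4553/33) = 798/11.

Deadweight loss = 798/11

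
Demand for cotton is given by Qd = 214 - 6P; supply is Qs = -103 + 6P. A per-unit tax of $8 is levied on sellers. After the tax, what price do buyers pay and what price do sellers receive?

Pre-tax equilibrium: P* = 317/12, Q* = 55.5.
Tax on sellers shifts supply to Qs = -103 + 6(P − 8) = -151 + 6P.
214 - 6P = -151 + 6P gives buyer price Pb = 365/12; sellers receive Ps = 365/12 − 8 = 269/12.
New quantity: Q = 214 − 6(365/12) = 31.5.

Buyers pay 365/12, sellers receive 269/12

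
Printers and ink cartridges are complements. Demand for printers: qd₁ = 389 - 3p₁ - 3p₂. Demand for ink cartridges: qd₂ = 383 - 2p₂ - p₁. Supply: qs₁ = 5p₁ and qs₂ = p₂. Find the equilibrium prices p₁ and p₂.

Market 1: 389 - 3p₁ - 3p₂ = 5p₁ → 8p₁ + 3p₂ = 389.
Market 2: 3p₂ + p₁ = 383.
Eliminating p₂: 3×(1) − 3×(2) gives 21p₁ = 18, so p₁ = 6/7.
Back-substitute into (2): p₂ = (383 − 1×6/7) / 3 = 2675/21.

p₁ = 6/7, p₂ = 2675/21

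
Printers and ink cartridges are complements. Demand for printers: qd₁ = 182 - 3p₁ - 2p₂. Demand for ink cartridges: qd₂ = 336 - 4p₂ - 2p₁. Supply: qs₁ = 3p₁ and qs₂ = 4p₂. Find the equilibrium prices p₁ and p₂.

Market 1: 182 - 3p₁ - 2p₂ = 3p₁ → 6p₁ + 2p₂ = 182.
Market 2: 8p₂ + 2p₁ = 336.
Eliminating p₂: 8×(1) − 2×(2) gives 44p₁ = 784, so p₁ = 196/11.
Back-substitute into (2): p₂ = (336 − 2×196/11) / 8 = 413/11.

p₁ = 196/11, p₂ = 413/11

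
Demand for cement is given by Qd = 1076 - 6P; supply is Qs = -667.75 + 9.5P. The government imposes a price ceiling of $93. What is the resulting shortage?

Equilibrium price would be P* = 112.5, so the ceiling at 93 binds.
At P = 93: Qd = 1076 − 6(93) = 518, Qs = -667.75 + 9.5(93) = 215.75.
Shortage = 518 − 215.75 = 302.25.

Shortage = 302.25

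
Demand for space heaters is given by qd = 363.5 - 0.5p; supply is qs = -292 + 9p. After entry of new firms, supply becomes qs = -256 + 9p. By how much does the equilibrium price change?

Δp = -72/19

Original equilibrium: p* = 69, q* = 329.
New equilibrium: 363.5 - 0.5p = -256 + 9p, so 619.5 = 9.5p and p' = 1239/19; q' = 363.5 − 0.5(1239/19) = 6287/19.
Change in price: 1239/19 − 69 = -72/19.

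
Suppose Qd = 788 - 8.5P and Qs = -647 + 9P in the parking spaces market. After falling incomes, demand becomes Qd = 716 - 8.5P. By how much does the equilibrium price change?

ΔP = -144/35

Original equilibrium: P* = 82, Q* = 91.
New equilibrium: 716 - 8.5P = -647 + 9P, so 1363 = 17.5P and P' = 2726/35; Q' = 716 − 8.5(2726/35) = 1889/35.
Change in price: 2726/35 − 82 = -144/35.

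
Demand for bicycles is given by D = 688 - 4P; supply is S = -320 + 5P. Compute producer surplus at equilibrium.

Producer surplus = 5760

Equilibrium: 688 - 4P = -320 + 5P gives P* = 112, Q* = 240.
Supply starts at P = 64 (where S = 0).
PS = ½(112 − 64)(240) = 5760.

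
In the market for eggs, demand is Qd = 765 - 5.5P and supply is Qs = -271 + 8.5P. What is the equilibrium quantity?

Q* = 358

Set Qd = Qs: 765 - 5.5P = -271 + 8.5P.
1036 = 14P, so P* = 74.
Q* = 765 − 5.5(74) = 358.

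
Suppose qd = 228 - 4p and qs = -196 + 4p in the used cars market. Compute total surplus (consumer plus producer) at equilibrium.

Total surplus = 64

Equilibrium: 228 - 4p = -196 + 4p gives p* = 53, q* = 16.
Demand choke price: p = 57; supply starts at p = 49.
CS = ½(57 − 53)(16) = 32; PS = ½(53 − 49)(16) = 32.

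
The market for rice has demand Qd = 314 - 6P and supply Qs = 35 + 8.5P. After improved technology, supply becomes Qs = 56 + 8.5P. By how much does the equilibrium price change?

Original equilibrium: P* = 558/29, Q* = 5758/29.
New equilibrium: 314 - 6P = 56 + 8.5P, so 258 = 14.5P and P' = 516/29; Q' = 314 − 6(516/29) = 6010/29.
Change in price: 516/29 − 558/29 = -42/29.

ΔP = -42/29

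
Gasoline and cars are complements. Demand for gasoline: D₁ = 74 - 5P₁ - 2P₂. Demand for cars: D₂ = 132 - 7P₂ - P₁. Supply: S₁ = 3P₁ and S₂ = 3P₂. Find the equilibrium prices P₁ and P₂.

Market 1: 74 - 5P₁ - 2P₂ = 3P₁ → 8P₁ + 2P₂ = 74.
Market 2: 10P₂ + P₁ = 132.
Eliminating P₂: 10×(1) − 2×(2) gives 78P₁ = 476, so P₁ = 238/39.
Back-substitute into (2): P₂ = (132 − 1×238/39) / 10 = 491/39.

P₁ = 238/39, P₂ = 491/39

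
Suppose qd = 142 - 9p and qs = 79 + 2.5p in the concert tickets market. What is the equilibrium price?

p* = 126/23

Set qd = qs: 142 - 9p = 79 + 2.5p.
63 = 11.5p, so p* = 126/23.
q* = 142 − 9(126/23) = 2132/23.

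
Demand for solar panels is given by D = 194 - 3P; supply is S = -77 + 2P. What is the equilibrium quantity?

Q* = 31.4

Set D = S: 194 - 3P = -77 + 2P.
271 = 5P, so P* = 54.2.
Q* = 194 − 3(54.2) = 31.4.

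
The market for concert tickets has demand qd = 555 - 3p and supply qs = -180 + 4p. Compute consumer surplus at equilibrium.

Consumer surplus = 9600

Equilibrium: 555 - 3p = -180 + 4p gives p* = 105, q* = 240.
Demand choke price (qd = 0): p = 185.
CS = ½(185 − 105)(240) = 9600.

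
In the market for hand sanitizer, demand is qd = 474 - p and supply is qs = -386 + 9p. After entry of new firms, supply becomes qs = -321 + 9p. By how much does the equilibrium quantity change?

Original equilibrium: p* = 86, q* = 388.
New equilibrium: 474 - p = -321 + 9p, so 795 = 10p and p' = 79.5; q' = 474 − 1(79.5) = 394.5.
Change in quantity: 394.5 − 388 = 6.5.

Δq = 6.5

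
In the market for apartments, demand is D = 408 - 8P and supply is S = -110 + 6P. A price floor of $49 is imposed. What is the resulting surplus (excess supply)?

Surplus = 168

Equilibrium price would be P* = 37, so the floor at 49 binds.
At P = 49: D = 16, S = 184.
Surplus = 184 − 16 = 168.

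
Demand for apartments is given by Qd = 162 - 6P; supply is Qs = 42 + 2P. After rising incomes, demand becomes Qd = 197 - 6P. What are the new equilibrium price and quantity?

P' = 19.375, Q' = 80.75

Original equilibrium: P* = 15, Q* = 72.
New equilibrium: 197 - 6P = 42 + 2P, so 155 = 8P and P' = 19.375; Q' = 197 − 6(19.375) = 80.75.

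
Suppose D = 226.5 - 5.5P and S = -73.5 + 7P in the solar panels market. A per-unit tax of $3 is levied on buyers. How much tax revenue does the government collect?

Tax revenue = 255.78

Pre-tax equilibrium: P* = 24, Q* = 94.5.
Tax on buyers shifts demand to D = 226.5 − 5.5(P + 3) = 210 - 5.5P.
210 - 5.5P = -73.5 + 7P gives seller price Ps = 22.68; buyers pay Pb = 22.68 + 3 = 25.68.
New quantity: Q = 226.5 − 5.5(25.68) = 85.26.
Revenue = 3 × 85.26 = 255.78.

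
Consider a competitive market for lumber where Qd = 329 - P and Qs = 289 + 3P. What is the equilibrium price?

Set Qd = Qs: 329 - P = 289 + 3P.
40 = 4P, so P* = 10.
Q* = 329 − 1(10) = 319.

P* = 10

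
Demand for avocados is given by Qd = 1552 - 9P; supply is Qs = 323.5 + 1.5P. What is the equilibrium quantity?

Set Qd = Qs: 1552 - 9P = 323.5 + 1.5P.
1228.5 = 10.5P, so P* = 117.
Q* = 1552 − 9(117) = 499.

Q* = 499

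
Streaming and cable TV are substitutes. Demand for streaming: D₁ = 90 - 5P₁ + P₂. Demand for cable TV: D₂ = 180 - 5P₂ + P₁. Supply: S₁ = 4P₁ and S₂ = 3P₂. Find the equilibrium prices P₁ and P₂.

P₁ = 900/71, P₂ = 1710/71

Market 1: 90 - 5P₁ + P₂ = 4P₁ → 9P₁ - P₂ = 90.
Market 2: 8P₂ - P₁ = 180.
Eliminating P₂: 8×(1) + 1×(2) gives 71P₁ = 900, so P₁ = 900/71.
Back-substitute into (2): P₂ = (180 + 1×900/71) / 8 = 1710/71.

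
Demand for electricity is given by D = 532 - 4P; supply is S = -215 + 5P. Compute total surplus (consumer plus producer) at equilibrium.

Equilibrium: 532 - 4P = -215 + 5P gives P* = 83, Q* = 200.
Demand choke price: P = 133; supply starts at P = 43.
CS = ½(133 − 83)(200) = 5000; PS = ½(83 − 43)(200) = 4000.

Total surplus = 9000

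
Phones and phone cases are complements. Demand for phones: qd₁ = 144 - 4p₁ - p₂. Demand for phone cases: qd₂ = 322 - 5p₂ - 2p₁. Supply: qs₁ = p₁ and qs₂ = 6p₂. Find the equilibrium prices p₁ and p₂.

Market 1: 144 - 4p₁ - p₂ = p₁ → 5p₁ + p₂ = 144.
Market 2: 11p₂ + 2p₁ = 322.
Eliminating p₂: 11×(1) − 1×(2) gives 53p₁ = 1262, so p₁ = 1262/53.
Back-substitute into (2): p₂ = (322 − 2×1262/53) / 11 = 1322/53.

p₁ = 1262/53, p₂ = 1322/53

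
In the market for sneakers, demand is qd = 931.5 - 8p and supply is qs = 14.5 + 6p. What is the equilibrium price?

Set qd = qs: 931.5 - 8p = 14.5 + 6p.
917 = 14p, so p* = 65.5.
q* = 931.5 − 8(65.5) = 407.5.

p* = 65.5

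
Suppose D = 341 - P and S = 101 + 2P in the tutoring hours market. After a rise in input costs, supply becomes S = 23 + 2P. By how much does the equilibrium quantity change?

Original equilibrium: P* = 80, Q* = 261.
New equilibrium: 341 - P = 23 + 2P, so 318 = 3P and P' = 106; Q' = 341 − 1(106) = 235.
Change in quantity: 235 − 261 = -26.

ΔQ = -26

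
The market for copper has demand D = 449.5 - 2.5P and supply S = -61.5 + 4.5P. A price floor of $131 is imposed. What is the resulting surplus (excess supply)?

Equilibrium price would be P* = 73, so the floor at 131 binds.
At P = 131: D = 122, S = 528.
Surplus = 528 − 122 = 406.

Surplus = 406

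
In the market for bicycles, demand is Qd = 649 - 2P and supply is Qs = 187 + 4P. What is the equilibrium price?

Set Qd = Qs: 649 - 2P = 187 + 4P.
462 = 6P, so P* = 77.
Q* = 649 − 2(77) = 495.

P* = 77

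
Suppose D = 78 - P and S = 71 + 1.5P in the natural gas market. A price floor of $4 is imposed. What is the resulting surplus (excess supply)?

Surplus = 3

Equilibrium price would be P* = 2.8, so the floor at 4 binds.
At P = 4: D = 74, S = 77.
Surplus = 77 − 74 = 3.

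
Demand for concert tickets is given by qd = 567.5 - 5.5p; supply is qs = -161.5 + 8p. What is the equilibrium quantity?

q* = 270.5

Set qd = qs: 567.5 - 5.5p = -161.5 + 8p.
729 = 13.5p, so p* = 54.
q* = 567.5 − 5.5(54) = 270.5.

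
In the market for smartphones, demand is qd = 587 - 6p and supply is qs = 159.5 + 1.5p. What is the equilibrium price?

Set qd = qs: 587 - 6p = 159.5 + 1.5p.
427.5 = 7.5p, so p* = 57.
q* = 587 − 6(57) = 245.

p* = 57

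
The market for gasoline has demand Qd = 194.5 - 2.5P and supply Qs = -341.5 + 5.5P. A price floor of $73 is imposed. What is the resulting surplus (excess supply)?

Surplus = 48

Equilibrium price would be P* = 67, so the floor at 73 binds.
At P = 73: Qd = 12, Qs = 60.
Surplus = 60 − 12 = 48.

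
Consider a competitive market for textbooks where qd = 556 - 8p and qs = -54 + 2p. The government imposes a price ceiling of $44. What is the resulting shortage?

Equilibrium price would be p* = 61, so the ceiling at 44 binds.
At p = 44: qd = 556 − 8(44) = 204, qs = -54 + 2(44) = 34.
Shortage = 204 − 34 = 170.

Shortage = 170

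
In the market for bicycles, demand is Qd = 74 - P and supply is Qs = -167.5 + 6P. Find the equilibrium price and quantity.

Set Qd = Qs: 74 - P = -167.5 + 6P.
241.5 = 7P, so P* = 34.5.
Q* = 74 − 1(34.5) = 39.5.

P* = 34.5, Q* = 39.5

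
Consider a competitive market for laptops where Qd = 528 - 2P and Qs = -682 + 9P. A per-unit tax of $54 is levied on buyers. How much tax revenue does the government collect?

Pre-tax equilibrium: P* = 110, Q* = 308.
Tax on buyers shifts demand to Qd = 528 − 2(P + 54) = 420 - 2P.
420 - 2P = -682 + 9P gives seller price Ps = 1102/11; buyers pay Pb = 1102/11 + 54 = 1696/11.
New quantity: Q = 528 − 2(1696/11) = 2416/11.
Revenue = 54 × 2416/11 = 130464/11.

Tax revenue = 130464/11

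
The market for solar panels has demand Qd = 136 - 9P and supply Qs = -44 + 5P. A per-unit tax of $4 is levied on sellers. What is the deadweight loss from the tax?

Pre-tax equilibrium: P* = 90/7, Q* = 142/7.
Tax on sellers shifts supply to Qs = -44 + 5(P − 4) = -64 + 5P.
136 - 9P = -64 + 5P gives buyer price Pb = 100/7; sellers receive Ps = 100/7 − 4 = 72/7.
New quantity: Q = 136 − 9(100/7) = 52/7.
DWL = ½ × 4 × (142/7 − 52/7) = 180/7.

Deadweight loss = 180/7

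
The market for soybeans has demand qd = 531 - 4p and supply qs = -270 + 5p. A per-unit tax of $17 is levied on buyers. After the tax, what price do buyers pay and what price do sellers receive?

Buyers pay 886/9, sellers receive 733/9

Pre-tax equilibrium: p* = 89, q* = 175.
Tax on buyers shifts demand to qd = 531 − 4(p + 17) = 463 - 4p.
463 - 4p = -270 + 5p gives seller price ps = 733/9; buyers pay pb = 733/9 + 17 = 886/9.
New quantity: q = 531 − 4(886/9) = 1235/9.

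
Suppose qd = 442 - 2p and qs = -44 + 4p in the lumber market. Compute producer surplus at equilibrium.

Producer surplus = 9800

Equilibrium: 442 - 2p = -44 + 4p gives p* = 81, q* = 280.
Supply starts at p = 11 (where qs = 0).
PS = ½(81 − 11)(280) = 9800.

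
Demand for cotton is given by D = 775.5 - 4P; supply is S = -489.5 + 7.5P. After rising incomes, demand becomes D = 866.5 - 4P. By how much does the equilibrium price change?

ΔP = 182/23

Original equilibrium: P* = 110, Q* = 335.5.
New equilibrium: 866.5 - 4P = -489.5 + 7.5P, so 1356 = 11.5P and P' = 2712/23; Q' = 866.5 − 4(2712/23) = 18163/46.
Change in price: 2712/23 − 110 = 182/23.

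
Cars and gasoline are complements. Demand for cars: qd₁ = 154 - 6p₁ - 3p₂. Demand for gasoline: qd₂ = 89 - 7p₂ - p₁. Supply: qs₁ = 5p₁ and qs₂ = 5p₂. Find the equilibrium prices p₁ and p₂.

Market 1: 154 - 6p₁ - 3p₂ = 5p₁ → 11p₁ + 3p₂ = 154.
Market 2: 12p₂ + p₁ = 89.
Eliminating p₂: 12×(1) − 3×(2) gives 129p₁ = 1581, so p₁ = 527/43.
Back-substitute into (2): p₂ = (89 − 1×527/43) / 12 = 275/43.

p₁ = 527/43, p₂ = 275/43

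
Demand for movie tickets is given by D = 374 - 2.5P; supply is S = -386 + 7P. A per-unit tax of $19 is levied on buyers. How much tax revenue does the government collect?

Pre-tax equilibrium: P* = 80, Q* = 174.
Tax on buyers shifts demand to D = 374 − 2.5(P + 19) = 326.5 - 2.5P.
326.5 - 2.5P = -386 + 7P gives seller price Ps = 75; buyers pay Pb = 75 + 19 = 94.
New quantity: Q = 374 − 2.5(94) = 139.
Revenue = 19 × 139 = 2641.

Tax revenue = 2641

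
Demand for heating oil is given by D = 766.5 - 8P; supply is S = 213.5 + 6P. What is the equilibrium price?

P* = 39.5

Set D = S: 766.5 - 8P = 213.5 + 6P.
553 = 14P, so P* = 39.5.
Q* = 766.5 − 8(39.5) = 450.5.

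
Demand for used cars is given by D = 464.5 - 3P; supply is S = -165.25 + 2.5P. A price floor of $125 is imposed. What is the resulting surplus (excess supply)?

Equilibrium price would be P* = 114.5, so the floor at 125 binds.
At P = 125: D = 89.5, S = 147.25.
Surplus = 147.25 − 89.5 = 57.75.

Surplus = 57.75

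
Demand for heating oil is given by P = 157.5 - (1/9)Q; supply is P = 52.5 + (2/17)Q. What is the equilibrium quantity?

Q* = 459

Set the two price expressions equal: 157.5 - (1/9)Q = 52.5 + (2/17)Q.
105 = (35/153)Q, so Q* = 459.
P* = 157.5 − (1/9)(459) = 106.5.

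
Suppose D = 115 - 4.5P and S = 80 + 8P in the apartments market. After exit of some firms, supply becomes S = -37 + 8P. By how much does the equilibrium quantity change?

ΔQ = -42.12

Original equilibrium: P* = 2.8, Q* = 102.4.
New equilibrium: 115 - 4.5P = -37 + 8P, so 152 = 12.5P and P' = 12.16; Q' = 115 − 4.5(12.16) = 60.28.
Change in quantity: 60.28 − 102.4 = -42.12.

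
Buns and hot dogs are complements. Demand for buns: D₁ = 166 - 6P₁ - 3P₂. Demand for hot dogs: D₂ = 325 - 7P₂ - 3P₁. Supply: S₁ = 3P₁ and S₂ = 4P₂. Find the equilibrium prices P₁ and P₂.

P₁ = 851/90, P₂ = 809/30

Market 1: 166 - 6P₁ - 3P₂ = 3P₁ → 9P₁ + 3P₂ = 166.
Market 2: 11P₂ + 3P₁ = 325.
Eliminating P₂: 11×(1) − 3×(2) gives 90P₁ = 851, so P₁ = 851/90.
Back-substitute into (2): P₂ = (325 − 3×851/90) / 11 = 809/30.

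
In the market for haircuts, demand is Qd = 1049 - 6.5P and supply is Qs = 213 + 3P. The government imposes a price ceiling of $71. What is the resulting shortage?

Shortage = 161.5

Equilibrium price would be P* = 88, so the ceiling at 71 binds.
At P = 71: Qd = 1049 − 6.5(71) = 587.5, Qs = 213 + 3(71) = 426.
Shortage = 587.5 − 426 = 161.5.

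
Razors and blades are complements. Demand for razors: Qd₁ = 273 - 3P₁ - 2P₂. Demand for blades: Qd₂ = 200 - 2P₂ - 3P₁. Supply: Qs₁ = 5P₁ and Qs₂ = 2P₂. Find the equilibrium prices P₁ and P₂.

P₁ = 346/13, P₂ = 781/26

Market 1: 273 - 3P₁ - 2P₂ = 5P₁ → 8P₁ + 2P₂ = 273.
Market 2: 4P₂ + 3P₁ = 200.
Eliminating P₂: 4×(1) − 2×(2) gives 26P₁ = 692, so P₁ = 346/13.
Back-substitute into (2): P₂ = (200 − 3×346/13) / 4 = 781/26.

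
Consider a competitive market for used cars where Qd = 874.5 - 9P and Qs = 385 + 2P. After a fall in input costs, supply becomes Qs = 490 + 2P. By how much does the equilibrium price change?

ΔP = -105/11

Original equilibrium: P* = 44.5, Q* = 474.
New equilibrium: 874.5 - 9P = 490 + 2P, so 384.5 = 11P and P' = 769/22; Q' = 874.5 − 9(769/22) = 6159/11.
Change in price: 769/22 − 44.5 = -105/11.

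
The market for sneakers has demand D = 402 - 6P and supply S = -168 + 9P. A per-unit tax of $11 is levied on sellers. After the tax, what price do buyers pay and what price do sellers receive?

Buyers pay $44.6, sellers receive $33.6

Pre-tax equilibrium: P* = 38, Q* = 174.
Tax on sellers shifts supply to S = -168 + 9(P − 11) = -267 + 9P.
402 - 6P = -267 + 9P gives buyer price Pb = 44.6; sellers receive Ps = 44.6 − 11 = 33.6.
New quantity: Q = 402 − 6(44.6) = 134.4.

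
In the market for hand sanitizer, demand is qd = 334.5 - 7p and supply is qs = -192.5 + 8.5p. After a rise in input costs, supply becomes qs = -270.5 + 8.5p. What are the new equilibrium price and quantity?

p' = 1210/31, q' = 3799/62

Original equilibrium: p* = 34, q* = 96.5.
New equilibrium: 334.5 - 7p = -270.5 + 8.5p, so 605 = 15.5p and p' = 1210/31; q' = 334.5 − 7(1210/31) = 3799/62.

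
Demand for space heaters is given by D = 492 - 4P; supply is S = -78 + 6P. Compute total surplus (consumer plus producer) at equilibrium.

Equilibrium: 492 - 4P = -78 + 6P gives P* = 57, Q* = 264.
Demand choke price: P = 123; supply starts at P = 13.
CS = ½(123 − 57)(264) = 8712; PS = ½(57 − 13)(264) = 5808.

Total surplus = 14520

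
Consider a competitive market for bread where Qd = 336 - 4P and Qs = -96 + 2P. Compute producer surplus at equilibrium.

Producer surplus = 576

Equilibrium: 336 - 4P = -96 + 2P gives P* = 72, Q* = 48.
Supply starts at P = 48 (where Qs = 0).
PS = ½(72 − 48)(48) = 576.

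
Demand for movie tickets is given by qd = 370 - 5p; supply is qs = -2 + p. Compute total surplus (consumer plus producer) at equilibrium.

Equilibrium: 370 - 5p = -2 + p gives p* = 62, q* = 60.
Demand choke price: p = 74; supply starts at p = 2.
CS = ½(74 − 62)(60) = 360; PS = ½(62 − 2)(60) = 1800.

Total surplus = 2160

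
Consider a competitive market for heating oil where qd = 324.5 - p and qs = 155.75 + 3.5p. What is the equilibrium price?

p* = 37.5

Set qd = qs: 324.5 - p = 155.75 + 3.5p.
168.75 = 4.5p, so p* = 37.5.
q* = 324.5 − 1(37.5) = 287.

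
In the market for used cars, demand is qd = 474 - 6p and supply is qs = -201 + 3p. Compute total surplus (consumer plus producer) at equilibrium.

Equilibrium: 474 - 6p = -201 + 3p gives p* = 75, q* = 24.
Demand choke price: p = 79; supply starts at p = 67.
CS = ½(79 − 75)(24) = 48; PS = ½(75 − 67)(24) = 96.

Total surplus = 144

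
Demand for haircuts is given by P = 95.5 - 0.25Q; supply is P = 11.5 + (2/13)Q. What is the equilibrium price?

P* = 43.5

Set the two price expressions equal: 95.5 - 0.25Q = 11.5 + (2/13)Q.
84 = (21/52)Q, so Q* = 208.
P* = 95.5 − (0.25)(208) = 43.5.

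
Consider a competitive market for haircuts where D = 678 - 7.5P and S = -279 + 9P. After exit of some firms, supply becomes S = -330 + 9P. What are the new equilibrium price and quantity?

P' = 672/11, Q' = 2418/11

Original equilibrium: P* = 58, Q* = 243.
New equilibrium: 678 - 7.5P = -330 + 9P, so 1008 = 16.5P and P' = 672/11; Q' = 678 − 7.5(672/11) = 2418/11.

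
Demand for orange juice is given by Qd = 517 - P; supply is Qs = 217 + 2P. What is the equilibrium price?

P* = 100

Set Qd = Qs: 517 - P = 217 + 2P.
300 = 3P, so P* = 100.
Q* = 517 − 1(100) = 417.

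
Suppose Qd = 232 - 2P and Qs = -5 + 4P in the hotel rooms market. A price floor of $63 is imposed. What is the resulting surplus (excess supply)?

Equilibrium price would be P* = 39.5, so the floor at 63 binds.
At P = 63: Qd = 106, Qs = 247.
Surplus = 247 − 106 = 141.

Surplus = 141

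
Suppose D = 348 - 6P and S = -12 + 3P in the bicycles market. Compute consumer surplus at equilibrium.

Equilibrium: 348 - 6P = -12 + 3P gives P* = 40, Q* = 108.
Demand choke price (D = 0): P = 58.
CS = ½(58 − 40)(108) = 972.

Consumer surplus = 972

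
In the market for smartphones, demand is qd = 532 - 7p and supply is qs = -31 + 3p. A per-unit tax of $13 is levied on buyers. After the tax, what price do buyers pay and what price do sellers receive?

Pre-tax equilibrium: p* = 56.3, q* = 137.9.
Tax on buyers shifts demand to qd = 532 − 7(p + 13) = 441 - 7p.
441 - 7p = -31 + 3p gives seller price ps = 47.2; buyers pay pb = 47.2 + 13 = 60.2.
New quantity: q = 532 − 7(60.2) = 110.6.

Buyers pay $60.2, sellers receive $47.2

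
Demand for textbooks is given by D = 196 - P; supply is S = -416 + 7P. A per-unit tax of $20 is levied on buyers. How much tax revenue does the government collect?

Pre-tax equilibrium: P* = 76.5, Q* = 119.5.
Tax on buyers shifts demand to D = 196 − 1(P + 20) = 176 - P.
176 - P = -416 + 7P gives seller price Ps = 74; buyers pay Pb = 74 + 20 = 94.
New quantity: Q = 196 − 1(94) = 102.
Revenue = 20 × 102 = 2040.

Tax revenue = 2040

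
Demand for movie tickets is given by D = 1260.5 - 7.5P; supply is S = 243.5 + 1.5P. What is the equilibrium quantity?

Q* = 413

Set D = S: 1260.5 - 7.5P = 243.5 + 1.5P.
1017 = 9P, so P* = 113.
Q* = 1260.5 − 7.5(113) = 413.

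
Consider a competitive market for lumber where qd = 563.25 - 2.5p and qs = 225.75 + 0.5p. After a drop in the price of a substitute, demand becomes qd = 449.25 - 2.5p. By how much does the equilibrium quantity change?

Original equilibrium: p* = 112.5, q* = 282.
New equilibrium: 449.25 - 2.5p = 225.75 + 0.5p, so 223.5 = 3p and p' = 74.5; q' = 449.25 − 2.5(74.5) = 263.
Change in quantity: 263 − 282 = -19.

Δq = -19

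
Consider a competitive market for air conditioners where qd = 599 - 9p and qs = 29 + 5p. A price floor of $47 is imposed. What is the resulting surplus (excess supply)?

Equilibrium price would be p* = 285/7, so the floor at 47 binds.
At p = 47: qd = 176, qs = 264.
Surplus = 264 − 176 = 88.

Surplus = 88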